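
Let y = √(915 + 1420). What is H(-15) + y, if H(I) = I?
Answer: -15 + √2335 ≈ 33.322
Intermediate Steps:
y = √2335 ≈ 48.322
H(-15) + y = -15 + √2335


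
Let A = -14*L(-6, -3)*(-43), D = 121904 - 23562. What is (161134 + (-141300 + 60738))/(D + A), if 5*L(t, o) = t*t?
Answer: 201430/256691 ≈ 0.78472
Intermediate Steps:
L(t, o) = t**2/5 (L(t, o) = (t*t)/5 = t**2/5)
D = 98342
A = 21672/5 (A = -14*(-6)**2/5*(-43) = -14*36/5*(-43) = -504/5*(-43) = 21672/5 ≈ 4334.4)
(161134 + (-141300 + 60738))/(D + A) = (161134 + (-141300 + 60738))/(98342 + 21672/5) = (161134 - 80562)/(513382/5) = 80572*(5/513382) = 201430/256691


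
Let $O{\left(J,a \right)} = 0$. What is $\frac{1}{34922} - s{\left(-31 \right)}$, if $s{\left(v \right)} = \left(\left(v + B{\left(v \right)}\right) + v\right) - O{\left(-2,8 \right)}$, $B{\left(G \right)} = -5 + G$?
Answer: $\frac{3422357}{34922} \approx 98.0$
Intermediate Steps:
$s{\left(v \right)} = -5 + 3 v$ ($s{\left(v \right)} = \left(\left(v + \left(-5 + v\right)\right) + v\right) - 0 = \left(\left(-5 + 2 v\right) + v\right) + 0 = \left(-5 + 3 v\right) + 0 = -5 + 3 v$)
$\frac{1}{34922} - s{\left(-31 \right)} = \frac{1}{34922} - \left(-5 + 3 \left(-31\right)\right) = \frac{1}{34922} - \left(-5 - 93\right) = \frac{1}{34922} - -98 = \frac{1}{34922} + 98 = \frac{3422357}{34922}$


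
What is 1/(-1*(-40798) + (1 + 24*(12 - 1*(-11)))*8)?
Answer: 1/45222 ≈ 2.2113e-5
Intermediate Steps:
1/(-1*(-40798) + (1 + 24*(12 - 1*(-11)))*8) = 1/(40798 + (1 + 24*(12 + 11))*8) = 1/(40798 + (1 + 24*23)*8) = 1/(40798 + (1 + 552)*8) = 1/(40798 + 553*8) = 1/(40798 + 4424) = 1/45222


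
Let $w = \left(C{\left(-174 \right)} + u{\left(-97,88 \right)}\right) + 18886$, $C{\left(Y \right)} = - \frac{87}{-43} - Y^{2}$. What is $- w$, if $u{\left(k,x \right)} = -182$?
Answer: $\frac{497509}{43} \approx 11570.0$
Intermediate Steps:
$C{\left(Y \right)} = \frac{87}{43} - Y^{2}$ ($C{\left(Y \right)} = \left(-87\right) \left(- \frac{1}{43}\right) - Y^{2} = \frac{87}{43} - Y^{2}$)
$w = - \frac{497509}{43}$ ($w = \left(\left(\frac{87}{43} - \left(-174\right)^{2}\right) - 182\right) + 18886 = \left(\left(\frac{87}{43} - 30276\right) - 182\right) + 18886 = \left(- \frac{1301781}{43} - 182\right) + 18886 = - \frac{1309607}{43} + 18886 = - \frac{497509}{43} \approx -11570.0$)
$- w = \left(-1\right) \left(- \frac{497509}{43}\right) = \frac{497509}{43}$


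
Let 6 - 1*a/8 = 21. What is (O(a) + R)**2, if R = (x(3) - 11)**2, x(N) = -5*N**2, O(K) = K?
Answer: 9096256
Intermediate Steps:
a = -120 (a = 48 - 8*21 = 48 - 168 = -120)
R = 3136 (R = (-5*3**2 - 11)**2 = (-5*9 - 11)**2 = (-45 - 11)**2 = (-56)**2 = 3136)
(O(a) + R)**2 = (-120 + 3136)**2 = 3016**2 = 9096256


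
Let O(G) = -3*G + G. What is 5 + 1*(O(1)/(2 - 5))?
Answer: 17/3 ≈ 5.6667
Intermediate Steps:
O(G) = -2*G
5 + 1*(O(1)/(2 - 5)) = 5 + 1*((-2*1)/(2 - 5)) = 5 + 1*(-2/(-3)) = 5 + 1*(-2*(-⅓)) = 5 + 1*(⅔) = 5 + ⅔ = 17/3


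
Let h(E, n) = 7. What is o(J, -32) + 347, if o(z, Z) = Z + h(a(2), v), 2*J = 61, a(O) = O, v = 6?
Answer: 322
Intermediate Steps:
J = 61/2 (J = (½)*61 = 61/2 ≈ 30.500)
o(z, Z) = 7 + Z (o(z, Z) = Z + 7 = 7 + Z)
o(J, -32) + 347 = (7 - 32) + 347 = -25 + 347 = 322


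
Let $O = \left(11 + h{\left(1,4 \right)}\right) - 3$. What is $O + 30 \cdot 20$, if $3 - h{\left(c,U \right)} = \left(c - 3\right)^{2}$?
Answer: $607$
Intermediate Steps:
$h{\left(c,U \right)} = 3 - \left(-3 + c\right)^{2}$ ($h{\left(c,U \right)} = 3 - \left(c - 3\right)^{2} = 3 - \left(-3 + c\right)^{2}$)
$O = 7$ ($O = \left(11 + \left(3 - \left(-3 + 1\right)^{2}\right)\right) - 3 = \left(11 + \left(3 - \left(-2\right)^{2}\right)\right) - 3 = \left(11 + \left(3 - 4\right)\right) - 3 = \left(11 - 1\right) - 3 = 10 - 3 = 7$)
$O + 30 \cdot 20 = 7 + 30 \cdot 20 = 7 + 600 = 607$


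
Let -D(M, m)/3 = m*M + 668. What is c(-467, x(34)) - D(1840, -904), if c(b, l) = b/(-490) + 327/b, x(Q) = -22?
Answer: -1141421373221/228830 ≈ -4.9881e+6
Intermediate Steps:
c(b, l) = 327/b - b/490 (c(b, l) = b*(-1/490) + 327/b = -b/490 + 327/b = 327/b - b/490)
D(M, m) = -2004 - 3*M*m (D(M, m) = -3*(m*M + 668) = -3*(M*m + 668) = -3*(668 + M*m) = -2004 - 3*M*m)
c(-467, x(34)) - D(1840, -904) = (327/(-467) - 1/490*(-467)) - (-2004 - 3*1840*(-904)) = (327*(-1/467) + 467/490) - (-2004 + 4990080) = (-327/467 + 467/490) - 1*4988076 = 57859/228830 - 4988076 = -1141421373221/228830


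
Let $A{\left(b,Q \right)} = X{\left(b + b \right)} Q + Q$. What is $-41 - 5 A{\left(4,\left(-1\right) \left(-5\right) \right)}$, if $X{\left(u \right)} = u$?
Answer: $-266$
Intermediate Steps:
$A{\left(b,Q \right)} = Q + 2 Q b$ ($A{\left(b,Q \right)} = \left(b + b\right) Q + Q = 2 b Q + Q = 2 Q b + Q = Q + 2 Q b$)
$-41 - 5 A{\left(4,\left(-1\right) \left(-5\right) \right)} = -41 - 5 \left(-1\right) \left(-5\right) \left(1 + 2 \cdot 4\right) = -41 - 5 \cdot 5 \left(1 + 8\right) = -41 - 5 \cdot 5 \cdot 9 = -41 - 225 = -266$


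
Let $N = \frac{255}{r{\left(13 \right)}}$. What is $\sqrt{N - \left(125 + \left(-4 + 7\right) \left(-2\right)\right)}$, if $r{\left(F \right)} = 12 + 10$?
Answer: $\frac{i \sqrt{51986}}{22} \approx 10.364 i$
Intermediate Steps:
$r{\left(F \right)} = 22$
$N = \frac{255}{22} \approx 11.591$
$\sqrt{N - \left(125 + \left(-4 + 7\right) \left(-2\right)\right)} = \sqrt{\frac{255}{22} - \left(125 + \left(-4 + 7\right) \left(-2\right)\right)} = \sqrt{\frac{255}{22} - \left(125 + 3 \left(-2\right)\right)} = \sqrt{\frac{255}{22} - 119} = \sqrt{- \frac{2363}{22}} = \frac{i \sqrt{51986}}{22}$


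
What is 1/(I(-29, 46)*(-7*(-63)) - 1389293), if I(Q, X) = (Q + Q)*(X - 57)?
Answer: -1/1107935 ≈ -9.0258e-7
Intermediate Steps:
I(Q, X) = 2*Q*(-57 + X) (I(Q, X) = (2*Q)*(-57 + X) = 2*Q*(-57 + X))
1/(I(-29, 46)*(-7*(-63)) - 1389293) = 1/((2*(-29)*(-57 + 46))*(-7*(-63)) - 1389293) = 1/((2*(-29)*(-11))*441 - 1389293) = 1/(638*441 - 1389293) = 1/(281358 - 1389293) = 1/(-1107935) = -1/1107935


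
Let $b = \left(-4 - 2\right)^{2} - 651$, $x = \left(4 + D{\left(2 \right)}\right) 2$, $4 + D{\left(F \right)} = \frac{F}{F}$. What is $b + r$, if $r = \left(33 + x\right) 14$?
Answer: $-125$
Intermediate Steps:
$D{\left(F \right)} = -3$ ($D{\left(F \right)} = -4 + \frac{F}{F} = -4 + 1 = -3$)
$x = 2$ ($x = \left(4 - 3\right) 2 = 1 \cdot 2 = 2$)
$r = 490$ ($r = \left(33 + 2\right) 14 = 35 \cdot 14 = 490$)
$b = -615$ ($b = \left(-6\right)^{2} - 651 = 36 - 651 = -615$)
$b + r = -615 + 490 = -125$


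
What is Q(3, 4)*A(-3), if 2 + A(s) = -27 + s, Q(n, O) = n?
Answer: -96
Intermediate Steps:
A(s) = -29 + s (A(s) = -2 + (-27 + s) = -29 + s)
Q(3, 4)*A(-3) = 3*(-29 - 3) = 3*(-32) = -96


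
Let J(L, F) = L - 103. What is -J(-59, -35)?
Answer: 162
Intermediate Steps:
J(L, F) = -103 + L
-J(-59, -35) = -(-103 - 59) = -1*(-162) = 162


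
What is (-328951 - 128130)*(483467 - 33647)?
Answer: -205604175420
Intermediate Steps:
(-328951 - 128130)*(483467 - 33647) = -457081*449820 = -205604175420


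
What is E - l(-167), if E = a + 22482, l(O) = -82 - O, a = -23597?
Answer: -1200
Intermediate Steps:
E = -1115 (E = -23597 + 22482 = -1115)
E - l(-167) = -1115 - (-82 - 1*(-167)) = -1115 - (-82 + 167) = -1115 - 1*85 = -1115 - 85 = -1200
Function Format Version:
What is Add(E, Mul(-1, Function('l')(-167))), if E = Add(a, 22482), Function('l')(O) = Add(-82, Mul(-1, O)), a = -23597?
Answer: -1200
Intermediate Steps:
E = -1115 (E = Add(-23597, 22482) = -1115)
Add(E, Mul(-1, Function('l')(-167))) = Add(-1115, Mul(-1, Add(-82, Mul(-1, -167)))) = Add(-1115, Mul(-1, Add(-82, 167))) = Add(-1115, Mul(-1, 85)) = Add(-1115, -85) = -1200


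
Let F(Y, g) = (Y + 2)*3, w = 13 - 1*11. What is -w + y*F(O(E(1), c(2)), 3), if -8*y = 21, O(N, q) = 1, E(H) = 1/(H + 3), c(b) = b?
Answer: -205/8 ≈ -25.625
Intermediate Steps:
w = 2 (w = 13 - 11 = 2)
E(H) = 1/(3 + H)
y = -21/8 (y = -⅛*21 = -21/8 ≈ -2.6250)
F(Y, g) = 6 + 3*Y (F(Y, g) = (2 + Y)*3 = 6 + 3*Y)
-w + y*F(O(E(1), c(2)), 3) = -1*2 - 21*(6 + 3*1)/8 = -2 - 21*(6 + 3)/8 = -2 - 21/8*9 = -2 - 189/8 = -205/8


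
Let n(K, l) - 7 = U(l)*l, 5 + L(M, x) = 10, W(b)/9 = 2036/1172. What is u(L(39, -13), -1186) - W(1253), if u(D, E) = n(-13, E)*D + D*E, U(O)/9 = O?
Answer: 18544236444/293 ≈ 6.3291e+7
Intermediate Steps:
U(O) = 9*O
W(b) = 4581/293 (W(b) = 9*(2036/1172) = 9*(2036*(1/1172)) = 9*(509/293) = 4581/293)
L(M, x) = 5 (L(M, x) = -5 + 10 = 5)
n(K, l) = 7 + 9*l² (n(K, l) = 7 + (9*l)*l = 7 + 9*l²)
u(D, E) = D*E + D*(7 + 9*E²) (u(D, E) = (7 + 9*E²)*D + D*E = D*(7 + 9*E²) + D*E = D*E + D*(7 + 9*E²))
u(L(39, -13), -1186) - W(1253) = 5*(7 - 1186 + 9*(-1186)²) - 1*4581/293 = 5*(7 - 1186 + 9*1406596) - 4581/293 = 5*(7 - 1186 + 12659364) - 4581/293 = 5*12658185 - 4581/293 = 63290925 - 4581/293 = 18544236444/293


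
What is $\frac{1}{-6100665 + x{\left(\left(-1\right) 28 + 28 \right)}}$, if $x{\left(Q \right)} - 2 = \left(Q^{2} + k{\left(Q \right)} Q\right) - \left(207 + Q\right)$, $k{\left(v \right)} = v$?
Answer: $- \frac{1}{6100870} \approx -1.6391 \cdot 10^{-7}$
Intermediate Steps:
$x{\left(Q \right)} = -205 - Q + 2 Q^{2}$ ($x{\left(Q \right)} = 2 - \left(207 + Q - Q^{2} - Q Q\right) = 2 - \left(207 + Q - 2 Q^{2}\right) = -205 - Q + 2 Q^{2}$)
$\frac{1}{-6100665 + x{\left(\left(-1\right) 28 + 28 \right)}} = \frac{1}{-6100665 - \left(233 - 28 - 2 \left(\left(-1\right) 28 + 28\right)^{2}\right)} = \frac{1}{-6100665 - \left(205 - 2 \left(-28 + 28\right)^{2}\right)} = \frac{1}{-6100665 - \left(205 - 2 \cdot 0^{2}\right)} = \frac{1}{-6100665 + \left(-205 + 0 + 2 \cdot 0\right)} = \frac{1}{-6100665 + \left(-205 + 0 + 0\right)} = \frac{1}{-6100665 - 205} = \frac{1}{-6100870} = - \frac{1}{6100870}$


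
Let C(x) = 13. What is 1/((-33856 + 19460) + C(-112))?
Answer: -1/14383 ≈ -6.9526e-5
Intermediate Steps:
1/((-33856 + 19460) + C(-112)) = 1/((-33856 + 19460) + 13) = 1/(-14396 + 13) = 1/(-14383) = -1/14383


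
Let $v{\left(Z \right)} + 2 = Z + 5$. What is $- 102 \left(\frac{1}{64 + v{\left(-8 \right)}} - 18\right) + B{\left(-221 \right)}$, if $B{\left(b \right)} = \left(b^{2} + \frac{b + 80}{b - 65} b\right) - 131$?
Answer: $\frac{65465041}{1298} \approx 50435.0$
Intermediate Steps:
$v{\left(Z \right)} = 3 + Z$ ($v{\left(Z \right)} = -2 + \left(Z + 5\right) = -2 + \left(5 + Z\right) = 3 + Z$)
$B{\left(b \right)} = -131 + b^{2} + \frac{b \left(80 + b\right)}{-65 + b}$ ($B{\left(b \right)} = \left(b^{2} + \frac{80 + b}{-65 + b} b\right) - 131 = \left(b^{2} + \frac{b \left(80 + b\right)}{-65 + b}\right) - 131 = -131 + b^{2} + \frac{b \left(80 + b\right)}{-65 + b}$)
$- 102 \left(\frac{1}{64 + v{\left(-8 \right)}} - 18\right) + B{\left(-221 \right)} = - 102 \left(\frac{1}{64 + \left(3 - 8\right)} - 18\right) + \frac{8515 + \left(-221\right)^{3} - 64 \left(-221\right)^{2} - -11271}{-65 - 221} = - 102 \left(\frac{1}{64 - 5} - 18\right) + \frac{8515 - 10793861 - 3125824 + 11271}{-286} = - 102 \left(\frac{1}{59} - 18\right) - \frac{8515 - 10793861 - 3125824 + 11271}{286} = - 102 \left(\frac{1}{59} - 18\right) - - \frac{1069223}{22} = \left(-102\right) \left(- \frac{1061}{59}\right) + \frac{1069223}{22} = \frac{108222}{59} + \frac{1069223}{22} = \frac{65465041}{1298}$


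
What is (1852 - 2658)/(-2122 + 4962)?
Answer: -403/1420 ≈ -0.28380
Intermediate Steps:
(1852 - 2658)/(-2122 + 4962) = -806/2840 = -806*1/2840 = -403/1420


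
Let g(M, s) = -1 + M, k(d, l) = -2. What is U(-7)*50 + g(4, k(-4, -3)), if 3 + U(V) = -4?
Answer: -347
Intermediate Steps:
U(V) = -7 (U(V) = -3 - 4 = -7)
U(-7)*50 + g(4, k(-4, -3)) = -7*50 + (-1 + 4) = -350 + 3 = -347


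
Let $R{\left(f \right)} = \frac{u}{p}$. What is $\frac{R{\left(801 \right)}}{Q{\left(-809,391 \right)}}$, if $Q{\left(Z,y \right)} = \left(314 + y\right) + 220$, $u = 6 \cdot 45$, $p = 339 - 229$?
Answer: $\frac{27}{10175} \approx 0.0026536$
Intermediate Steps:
$p = 110$ ($p = 339 - 229 = 110$)
$u = 270$
$Q{\left(Z,y \right)} = 534 + y$
$R{\left(f \right)} = \frac{27}{11}$ ($R{\left(f \right)} = \frac{270}{110} = 270 \cdot \frac{1}{110} = \frac{27}{11}$)
$\frac{R{\left(801 \right)}}{Q{\left(-809,391 \right)}} = \frac{27}{11 \left(534 + 391\right)} = \frac{27}{11 \cdot 925} = \frac{27}{11} \cdot \frac{1}{925} = \frac{27}{10175}$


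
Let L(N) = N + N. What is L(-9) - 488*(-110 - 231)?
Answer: 166390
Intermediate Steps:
L(N) = 2*N
L(-9) - 488*(-110 - 231) = 2*(-9) - 488*(-110 - 231) = -18 - 488*(-341) = -18 + 166408 = 166390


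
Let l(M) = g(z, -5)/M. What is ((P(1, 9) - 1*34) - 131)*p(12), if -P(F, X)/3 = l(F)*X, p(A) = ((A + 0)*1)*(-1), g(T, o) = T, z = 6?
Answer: 3924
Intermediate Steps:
p(A) = -A (p(A) = (A*1)*(-1) = A*(-1) = -A)
l(M) = 6/M
P(F, X) = -18*X/F (P(F, X) = -3*6/F*X = -18*X/F)
((P(1, 9) - 1*34) - 131)*p(12) = ((-18*9/1 - 1*34) - 131)*(-1*12) = ((-18*9*1 - 34) - 131)*(-12) = ((-162 - 34) - 131)*(-12) = (-196 - 131)*(-12) = -327*(-12) = 3924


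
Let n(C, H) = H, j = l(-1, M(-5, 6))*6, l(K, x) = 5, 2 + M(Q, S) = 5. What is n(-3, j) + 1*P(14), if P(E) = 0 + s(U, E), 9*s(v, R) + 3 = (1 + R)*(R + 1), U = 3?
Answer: 164/3 ≈ 54.667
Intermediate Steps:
M(Q, S) = 3 (M(Q, S) = -2 + 5 = 3)
j = 30 (j = 5*6 = 30)
s(v, R) = -⅓ + (1 + R)²/9 (s(v, R) = -⅓ + ((1 + R)*(R + 1))/9 = -⅓ + ((1 + R)*(1 + R))/9 = -⅓ + (1 + R)²/9)
P(E) = -⅓ + (1 + E)²/9 (P(E) = 0 + (-⅓ + (1 + E)²/9) = -⅓ + (1 + E)²/9)
n(-3, j) + 1*P(14) = 30 + 1*(-⅓ + (1 + 14)²/9) = 30 + 1*(-⅓ + (⅑)*15²) = 30 + 1*(-⅓ + (⅑)*225) = 30 + 1*(-⅓ + 25) = 30 + 1*(74/3) = 30 + 74/3 = 164/3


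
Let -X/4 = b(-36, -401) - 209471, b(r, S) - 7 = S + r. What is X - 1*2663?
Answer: 836941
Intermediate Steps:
b(r, S) = 7 + S + r (b(r, S) = 7 + (S + r) = 7 + S + r)
X = 839604 (X = -4*((7 - 401 - 36) - 209471) = -4*(-430 - 209471) = -4*(-209901) = 839604)
X - 1*2663 = 839604 - 1*2663 = 839604 - 2663 = 836941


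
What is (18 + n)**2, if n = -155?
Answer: 18769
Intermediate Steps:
(18 + n)**2 = (18 - 155)**2 = (-137)**2 = 18769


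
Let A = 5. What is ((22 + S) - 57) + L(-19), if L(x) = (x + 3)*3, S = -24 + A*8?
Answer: -67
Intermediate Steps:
S = 16 (S = -24 + 5*8 = -24 + 40 = 16)
L(x) = 9 + 3*x (L(x) = (3 + x)*3 = 9 + 3*x)
((22 + S) - 57) + L(-19) = ((22 + 16) - 57) + (9 + 3*(-19)) = (38 - 57) + (9 - 57) = -19 - 48 = -67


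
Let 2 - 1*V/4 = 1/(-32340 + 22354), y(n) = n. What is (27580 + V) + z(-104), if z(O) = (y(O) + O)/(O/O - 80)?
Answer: 10883042538/394447 ≈ 27591.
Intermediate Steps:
V = 39946/4993 (V = 8 - 4/(-32340 + 22354) = 8 - 4/(-9986) = 8 - 4*(-1/9986) = 8 + 2/4993 = 39946/4993 ≈ 8.0004)
z(O) = -2*O/79 (z(O) = (O + O)/(O/O - 80) = (2*O)/(1 - 80) = (2*O)/(-79) = (2*O)*(-1/79) = -2*O/79)
(27580 + V) + z(-104) = (27580 + 39946/4993) - 2/79*(-104) = 137746886/4993 + 208/79 = 10883042538/394447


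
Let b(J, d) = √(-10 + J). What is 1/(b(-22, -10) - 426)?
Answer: -213/90754 - I*√2/45377 ≈ -0.002347 - 3.1166e-5*I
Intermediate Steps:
1/(b(-22, -10) - 426) = 1/(√(-10 - 22) - 426) = 1/(√(-32) - 426) = 1/(4*I*√2 - 426) = 1/(-426 + 4*I*√2)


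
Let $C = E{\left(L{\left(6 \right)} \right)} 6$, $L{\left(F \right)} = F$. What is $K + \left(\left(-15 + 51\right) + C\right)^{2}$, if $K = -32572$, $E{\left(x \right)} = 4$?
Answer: $-28972$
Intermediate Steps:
$C = 24$ ($C = 4 \cdot 6 = 24$)
$K + \left(\left(-15 + 51\right) + C\right)^{2} = -32572 + \left(\left(-15 + 51\right) + 24\right)^{2} = -32572 + \left(36 + 24\right)^{2} = -32572 + 60^{2} = -32572 + 3600 = -28972$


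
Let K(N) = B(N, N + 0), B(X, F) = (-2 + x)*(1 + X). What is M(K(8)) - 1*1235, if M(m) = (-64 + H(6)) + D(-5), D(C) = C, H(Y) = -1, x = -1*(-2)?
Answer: -1305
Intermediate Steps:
x = 2
B(X, F) = 0 (B(X, F) = (-2 + 2)*(1 + X) = 0*(1 + X) = 0)
K(N) = 0
M(m) = -70 (M(m) = (-64 - 1) - 5 = -65 - 5 = -70)
M(K(8)) - 1*1235 = -70 - 1*1235 = -70 - 1235 = -1305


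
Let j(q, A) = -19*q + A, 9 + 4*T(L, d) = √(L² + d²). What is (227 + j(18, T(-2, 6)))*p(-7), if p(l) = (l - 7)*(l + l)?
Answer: -22981 + 98*√10 ≈ -22671.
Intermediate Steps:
T(L, d) = -9/4 + √(L² + d²)/4
j(q, A) = A - 19*q
p(l) = 2*l*(-7 + l) (p(l) = (-7 + l)*(2*l) = 2*l*(-7 + l))
(227 + j(18, T(-2, 6)))*p(-7) = (227 + ((-9/4 + √((-2)² + 6²)/4) - 19*18))*(2*(-7)*(-7 - 7)) = (227 + ((-9/4 + √(4 + 36)/4) - 342))*(2*(-7)*(-14)) = (227 + ((-9/4 + √40/4) - 342))*196 = (227 + ((-9/4 + (2*√10)/4) - 342))*196 = (227 + ((-9/4 + √10/2) - 342))*196 = (227 + (-1377/4 + √10/2))*196 = (-469/4 + √10/2)*196 = -22981 + 98*√10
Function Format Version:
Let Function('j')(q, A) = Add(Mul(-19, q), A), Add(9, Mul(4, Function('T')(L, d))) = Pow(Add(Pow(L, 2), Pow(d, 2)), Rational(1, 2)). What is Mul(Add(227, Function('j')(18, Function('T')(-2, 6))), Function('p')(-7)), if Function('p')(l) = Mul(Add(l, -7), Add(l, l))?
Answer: Add(-22981, Mul(98, Pow(10, Rational(1, 2)))) ≈ -22671.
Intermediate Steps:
Function('T')(L, d) = Add(Rational(-9, 4), Mul(Rational(1, 4), Pow(Add(Pow(L, 2), Pow(d, 2)), Rational(1, 2))))
Function('j')(q, A) = Add(A, Mul(-19, q))
Function('p')(l) = Mul(2, l, Add(-7, l)) (Function('p')(l) = Mul(Add(-7, l), Mul(2, l)) = Mul(2, l, Add(-7, l)))
Mul(Add(227, Function('j')(18, Function('T')(-2, 6))), Function('p')(-7)) = Mul(Add(227, Add(Add(Rational(-9, 4), Mul(Rational(1, 4), Pow(Add(Pow(-2, 2), Pow(6, 2)), Rational(1, 2)))), Mul(-19, 18))), Mul(2, -7, Add(-7, -7))) = Mul(Add(227, Add(Add(Rational(-9, 4), Mul(Rational(1, 4), Pow(Add(4, 36), Rational(1, 2)))), -342)), Mul(2, -7, -14)) = Mul(Add(227, Add(Add(Rational(-9, 4), Mul(Rational(1, 4), Pow(40, Rational(1, 2)))), -342)), 196) = Mul(Add(227, Add(Add(Rational(-9, 4), Mul(Rational(1, 4), Mul(2, Pow(10, Rational(1, 2))))), -342)), 196) = Mul(Add(227, Add(Add(Rational(-9, 4), Mul(Rational(1, 2), Pow(10, Rational(1, 2)))), -342)), 196) = Mul(Add(227, Add(Rational(-1377, 4), Mul(Rational(1, 2), Pow(10, Rational(1, 2))))), 196) = Mul(Add(Rational(-469, 4), Mul(Rational(1, 2), Pow(10, Rational(1, 2)))), 196) = Add(-22981, Mul(98, Pow(10, Rational(1, 2))))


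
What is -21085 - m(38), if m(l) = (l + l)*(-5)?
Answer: -20705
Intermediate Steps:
m(l) = -10*l (m(l) = (2*l)*(-5) = -10*l)
-21085 - m(38) = -21085 - (-10)*38 = -21085 - 1*(-380) = -21085 + 380 = -20705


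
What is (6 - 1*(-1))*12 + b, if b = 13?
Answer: 97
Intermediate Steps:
(6 - 1*(-1))*12 + b = (6 - 1*(-1))*12 + 13 = (6 + 1)*12 + 13 = 7*12 + 13 = 84 + 13 = 97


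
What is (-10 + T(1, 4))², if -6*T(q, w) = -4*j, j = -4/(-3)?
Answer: 6724/81 ≈ 83.012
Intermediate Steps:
j = 4/3 (j = -4*(-⅓) = 4/3 ≈ 1.3333)
T(q, w) = 8/9 (T(q, w) = -(-2)*4/(3*3) = -⅙*(-16/3) = 8/9)
(-10 + T(1, 4))² = (-10 + 8/9)² = (-82/9)² = 6724/81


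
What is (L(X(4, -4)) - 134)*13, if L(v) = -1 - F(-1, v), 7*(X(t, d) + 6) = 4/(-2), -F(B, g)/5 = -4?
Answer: -2015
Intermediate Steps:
F(B, g) = 20 (F(B, g) = -5*(-4) = 20)
X(t, d) = -44/7 (X(t, d) = -6 + (4/(-2))/7 = -6 + (4*(-½))/7 = -6 + (⅐)*(-2) = -6 - 2/7 = -44/7)
L(v) = -21 (L(v) = -1 - 1*20 = -1 - 20 = -21)
(L(X(4, -4)) - 134)*13 = (-21 - 134)*13 = -155*13 = -2015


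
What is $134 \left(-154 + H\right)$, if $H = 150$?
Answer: $-536$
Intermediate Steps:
$134 \left(-154 + H\right) = 134 \left(-154 + 150\right) = 134 \left(-4\right) = -536$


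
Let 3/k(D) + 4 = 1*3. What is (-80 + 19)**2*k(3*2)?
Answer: -11163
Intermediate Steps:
k(D) = -3 (k(D) = 3/(-4 + 1*3) = 3/(-4 + 3) = 3/(-1) = 3*(-1) = -3)
(-80 + 19)**2*k(3*2) = (-80 + 19)**2*(-3) = (-61)**2*(-3) = 3721*(-3) = -11163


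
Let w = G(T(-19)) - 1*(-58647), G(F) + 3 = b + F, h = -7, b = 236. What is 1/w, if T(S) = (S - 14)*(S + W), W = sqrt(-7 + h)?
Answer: 8501/505871185 + 33*I*sqrt(14)/3541098295 ≈ 1.6805e-5 + 3.4869e-8*I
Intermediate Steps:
W = I*sqrt(14) (W = sqrt(-7 - 7) = sqrt(-14) = I*sqrt(14) ≈ 3.7417*I)
T(S) = (-14 + S)*(S + I*sqrt(14)) (T(S) = (S - 14)*(S + I*sqrt(14)) = (-14 + S)*(S + I*sqrt(14)))
G(F) = 233 + F (G(F) = -3 + (236 + F) = 233 + F)
w = 59507 - 33*I*sqrt(14) (w = (233 + ((-19)**2 - 14*(-19) - 14*I*sqrt(14) + I*(-19)*sqrt(14))) - 1*(-58647) = (233 + (361 + 266 - 14*I*sqrt(14) - 19*I*sqrt(14))) + 58647 = (233 + (627 - 33*I*sqrt(14))) + 58647 = (860 - 33*I*sqrt(14)) + 58647 = 59507 - 33*I*sqrt(14) ≈ 59507.0 - 123.47*I)
1/w = 1/(59507 - 33*I*sqrt(14))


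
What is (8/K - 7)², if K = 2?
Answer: 9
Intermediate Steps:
(8/K - 7)² = (8/2 - 7)² = (8*(½) - 7)² = (4 - 7)² = (-3)² = 9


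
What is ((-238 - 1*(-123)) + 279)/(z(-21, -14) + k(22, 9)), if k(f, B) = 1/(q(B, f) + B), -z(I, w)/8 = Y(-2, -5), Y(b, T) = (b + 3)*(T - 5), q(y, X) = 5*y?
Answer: 8856/4321 ≈ 2.0495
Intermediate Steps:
Y(b, T) = (-5 + T)*(3 + b) (Y(b, T) = (3 + b)*(-5 + T) = (-5 + T)*(3 + b))
z(I, w) = 80 (z(I, w) = -8*(-15 - 5*(-2) + 3*(-5) - 5*(-2)) = -8*(-15 + 10 - 15 + 10) = -8*(-10) = 80)
k(f, B) = 1/(6*B) (k(f, B) = 1/(5*B + B) = 1/(6*B))
((-238 - 1*(-123)) + 279)/(z(-21, -14) + k(22, 9)) = ((-238 - 1*(-123)) + 279)/(80 + (⅙)/9) = ((-238 + 123) + 279)/(80 + (⅙)*(⅑)) = (-115 + 279)/(80 + 1/54) = 164/(4321/54) = 164*(54/4321) = 8856/4321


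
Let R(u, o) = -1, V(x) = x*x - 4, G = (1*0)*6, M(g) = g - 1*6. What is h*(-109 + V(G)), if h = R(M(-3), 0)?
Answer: 113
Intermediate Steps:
M(g) = -6 + g (M(g) = g - 6 = -6 + g)
G = 0 (G = 0*6 = 0)
V(x) = -4 + x² (V(x) = x² - 4 = -4 + x²)
h = -1
h*(-109 + V(G)) = -(-109 + (-4 + 0²)) = -(-109 + (-4 + 0)) = -(-109 - 4) = -1*(-113) = 113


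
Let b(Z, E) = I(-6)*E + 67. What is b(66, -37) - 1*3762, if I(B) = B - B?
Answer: -3695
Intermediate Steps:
I(B) = 0
b(Z, E) = 67 (b(Z, E) = 0*E + 67 = 0 + 67 = 67)
b(66, -37) - 1*3762 = 67 - 1*3762 = 67 - 3762 = -3695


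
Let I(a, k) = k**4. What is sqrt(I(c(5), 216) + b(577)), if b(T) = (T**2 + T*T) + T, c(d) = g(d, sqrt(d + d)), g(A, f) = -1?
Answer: sqrt(2177448771) ≈ 46663.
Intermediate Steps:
c(d) = -1
b(T) = T + 2*T**2 (b(T) = (T**2 + T**2) + T = 2*T**2 + T = T + 2*T**2)
sqrt(I(c(5), 216) + b(577)) = sqrt(216**4 + 577*(1 + 2*577)) = sqrt(2176782336 + 577*(1 + 1154)) = sqrt(2176782336 + 577*1155) = sqrt(2176782336 + 666435) = sqrt(2177448771)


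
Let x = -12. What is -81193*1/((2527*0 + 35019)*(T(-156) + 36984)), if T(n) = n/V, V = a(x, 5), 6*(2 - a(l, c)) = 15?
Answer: -11599/186581232 ≈ -6.2166e-5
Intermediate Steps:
a(l, c) = -½ (a(l, c) = 2 - ⅙*15 = 2 - 5/2 = -½)
V = -½ ≈ -0.50000
T(n) = -2*n (T(n) = n/(-½) = n*(-2) = -2*n)
-81193*1/((2527*0 + 35019)*(T(-156) + 36984)) = -81193*1/((-2*(-156) + 36984)*(2527*0 + 35019)) = -81193*1/((0 + 35019)*(312 + 36984)) = -81193/(37296*35019) = -81193/1306068624 = -81193*1/1306068624 = -11599/186581232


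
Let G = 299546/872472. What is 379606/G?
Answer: 165597803016/149773 ≈ 1.1057e+6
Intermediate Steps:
G = 149773/436236 (G = 299546*(1/872472) = 149773/436236 ≈ 0.34333)
379606/G = 379606/(149773/436236) = 379606*(436236/149773) = 165597803016/149773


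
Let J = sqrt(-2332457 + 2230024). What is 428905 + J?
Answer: 428905 + I*sqrt(102433) ≈ 4.2891e+5 + 320.05*I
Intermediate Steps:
J = I*sqrt(102433) (J = sqrt(-102433) = I*sqrt(102433) ≈ 320.05*I)
428905 + J = 428905 + I*sqrt(102433)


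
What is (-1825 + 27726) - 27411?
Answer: -1510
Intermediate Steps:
(-1825 + 27726) - 27411 = 25901 - 27411 = -1510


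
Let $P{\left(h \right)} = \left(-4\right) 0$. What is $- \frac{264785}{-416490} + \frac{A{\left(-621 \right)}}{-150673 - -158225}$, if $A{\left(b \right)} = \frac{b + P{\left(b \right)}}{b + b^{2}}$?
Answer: $\frac{123978650191}{195010613760} \approx 0.63575$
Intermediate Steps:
$P{\left(h \right)} = 0$
$A{\left(b \right)} = \frac{b}{b + b^{2}}$ ($A{\left(b \right)} = \frac{b + 0}{b + b^{2}} = \frac{b}{b + b^{2}}$)
$- \frac{264785}{-416490} + \frac{A{\left(-621 \right)}}{-150673 - -158225} = - \frac{264785}{-416490} + \frac{1}{\left(1 - 621\right) \left(-150673 - -158225\right)} = \left(-264785\right) \left(- \frac{1}{416490}\right) + \frac{1}{\left(-620\right) \left(-150673 + 158225\right)} = \frac{52957}{83298} - \frac{1}{620 \cdot 7552} = \frac{52957}{83298} - \frac{1}{4682240} = \frac{123978650191}{195010613760}$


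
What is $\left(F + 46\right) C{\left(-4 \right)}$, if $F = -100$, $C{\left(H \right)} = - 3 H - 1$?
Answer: $-594$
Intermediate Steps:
$C{\left(H \right)} = -1 - 3 H$
$\left(F + 46\right) C{\left(-4 \right)} = \left(-100 + 46\right) \left(-1 - -12\right) = - 54 \left(-1 + 12\right) = \left(-54\right) 11 = -594$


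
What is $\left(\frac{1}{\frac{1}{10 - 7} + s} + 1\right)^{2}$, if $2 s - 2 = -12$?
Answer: $\frac{121}{196} \approx 0.61735$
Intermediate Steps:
$s = -5$ ($s = 1 + \frac{1}{2} \left(-12\right) = 1 - 6 = -5$)
$\left(\frac{1}{\frac{1}{10 - 7} + s} + 1\right)^{2} = \left(\frac{1}{\frac{1}{10 - 7} - 5} + 1\right)^{2} = \left(\frac{1}{\frac{1}{3} - 5} + 1\right)^{2} = \left(\frac{1}{- \frac{14}{3}} + 1\right)^{2} = \left(- \frac{3}{14} + 1\right)^{2} = \left(\frac{11}{14}\right)^{2} = \frac{121}{196}$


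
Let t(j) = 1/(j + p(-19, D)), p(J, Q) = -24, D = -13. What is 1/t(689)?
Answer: 665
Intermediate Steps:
t(j) = 1/(-24 + j) (t(j) = 1/(j - 24) = 1/(-24 + j))
1/t(689) = 1/(1/(-24 + 689)) = 1/(1/665) = 665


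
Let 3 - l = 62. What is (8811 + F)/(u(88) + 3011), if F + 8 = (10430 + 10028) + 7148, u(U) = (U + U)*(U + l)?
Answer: 36409/8115 ≈ 4.4866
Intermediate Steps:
l = -59 (l = 3 - 1*62 = 3 - 62 = -59)
u(U) = 2*U*(-59 + U) (u(U) = (U + U)*(U - 59) = (2*U)*(-59 + U) = 2*U*(-59 + U))
F = 27598 (F = -8 + ((10430 + 10028) + 7148) = -8 + (20458 + 7148) = -8 + 27606 = 27598)
(8811 + F)/(u(88) + 3011) = (8811 + 27598)/(2*88*(-59 + 88) + 3011) = 36409/(2*88*29 + 3011) = 36409/(5104 + 3011) = 36409/8115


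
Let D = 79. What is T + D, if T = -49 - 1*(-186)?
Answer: 216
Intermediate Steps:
T = 137 (T = -49 + 186 = 137)
T + D = 137 + 79 = 216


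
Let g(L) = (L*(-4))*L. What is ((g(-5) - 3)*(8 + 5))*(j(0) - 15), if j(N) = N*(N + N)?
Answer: 20085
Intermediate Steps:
g(L) = -4*L² (g(L) = (-4*L)*L = -4*L²)
j(N) = 2*N² (j(N) = N*(2*N) = 2*N²)
((g(-5) - 3)*(8 + 5))*(j(0) - 15) = ((-4*(-5)² - 3)*(8 + 5))*(2*0² - 15) = ((-4*25 - 3)*13)*(2*0 - 15) = ((-100 - 3)*13)*(0 - 15) = -103*13*(-15) = -1339*(-15) = 20085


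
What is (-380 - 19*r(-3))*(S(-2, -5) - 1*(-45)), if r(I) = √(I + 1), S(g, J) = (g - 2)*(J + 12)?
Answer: -6460 - 323*I*√2 ≈ -6460.0 - 456.79*I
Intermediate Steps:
S(g, J) = (-2 + g)*(12 + J)
r(I) = √(1 + I)
(-380 - 19*r(-3))*(S(-2, -5) - 1*(-45)) = (-380 - 19*√(1 - 3))*((-24 - 2*(-5) + 12*(-2) - 5*(-2)) - 1*(-45)) = (-380 - 19*I*√2)*((-24 + 10 - 24 + 10) + 45) = (-380 - 19*I*√2)*(-28 + 45) = (-380 - 19*I*√2)*17 = -6460 - 323*I*√2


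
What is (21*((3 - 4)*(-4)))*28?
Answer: 2352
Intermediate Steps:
(21*((3 - 4)*(-4)))*28 = (21*(-1*(-4)))*28 = (21*4)*28 = 84*28 = 2352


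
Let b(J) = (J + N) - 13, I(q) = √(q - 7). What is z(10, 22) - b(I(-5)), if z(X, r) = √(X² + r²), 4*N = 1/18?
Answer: 935/72 + 2*√146 - 2*I*√3 ≈ 37.152 - 3.4641*I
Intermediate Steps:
I(q) = √(-7 + q)
N = 1/72 (N = (¼)/18 = (¼)*(1/18) = 1/72 ≈ 0.013889)
b(J) = -935/72 + J (b(J) = (J + 1/72) - 13 = (1/72 + J) - 13 = -935/72 + J)
z(10, 22) - b(I(-5)) = √(10² + 22²) - (-935/72 + √(-7 - 5)) = √(100 + 484) - (-935/72 + √(-12)) = √584 - (-935/72 + 2*I*√3) = 2*√146 + (935/72 - 2*I*√3) = 935/72 + 2*√146 - 2*I*√3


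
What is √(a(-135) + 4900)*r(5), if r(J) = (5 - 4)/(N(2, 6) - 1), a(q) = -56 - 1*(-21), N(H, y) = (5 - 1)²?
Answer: √4865/15 ≈ 4.6500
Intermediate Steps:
N(H, y) = 16 (N(H, y) = 4² = 16)
a(q) = -35 (a(q) = -56 + 21 = -35)
r(J) = 1/15 (r(J) = (5 - 4)/(16 - 1) = 1/15)
√(a(-135) + 4900)*r(5) = √(-35 + 4900)*(1/15) = √4865*(1/15) = √4865/15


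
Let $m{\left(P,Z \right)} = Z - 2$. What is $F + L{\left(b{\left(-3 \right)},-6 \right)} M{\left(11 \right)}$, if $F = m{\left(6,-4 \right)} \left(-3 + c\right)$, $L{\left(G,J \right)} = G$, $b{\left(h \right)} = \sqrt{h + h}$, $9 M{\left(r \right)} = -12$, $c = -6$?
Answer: $54 - \frac{4 i \sqrt{6}}{3} \approx 54.0 - 3.266 i$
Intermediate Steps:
$M{\left(r \right)} = - \frac{4}{3}$ ($M{\left(r \right)} = \frac{1}{9} \left(-12\right) = - \frac{4}{3}$)
$m{\left(P,Z \right)} = -2 + Z$ ($m{\left(P,Z \right)} = Z - 2 = -2 + Z$)
$b{\left(h \right)} = \sqrt{2} \sqrt{h}$ ($b{\left(h \right)} = \sqrt{2 h} = \sqrt{2} \sqrt{h}$)
$F = 54$ ($F = \left(-2 - 4\right) \left(-3 - 6\right) = \left(-6\right) \left(-9\right) = 54$)
$F + L{\left(b{\left(-3 \right)},-6 \right)} M{\left(11 \right)} = 54 + \sqrt{2} \sqrt{-3} \left(- \frac{4}{3}\right) = 54 + \sqrt{2} i \sqrt{3} \left(- \frac{4}{3}\right) = 54 + i \sqrt{6} \left(- \frac{4}{3}\right) = 54 - \frac{4 i \sqrt{6}}{3}$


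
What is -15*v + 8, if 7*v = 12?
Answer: -124/7 ≈ -17.714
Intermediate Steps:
v = 12/7 (v = (1/7)*12 = 12/7 ≈ 1.7143)
-15*v + 8 = -15*12/7 + 8 = -180/7 + 8 = -124/7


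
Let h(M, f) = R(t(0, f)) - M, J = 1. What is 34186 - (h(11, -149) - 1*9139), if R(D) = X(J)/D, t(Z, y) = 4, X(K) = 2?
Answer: 86671/2 ≈ 43336.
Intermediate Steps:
R(D) = 2/D
h(M, f) = 1/2 - M (h(M, f) = 2/4 - M = 2*(1/4) - M = 1/2 - M)
34186 - (h(11, -149) - 1*9139) = 34186 - ((1/2 - 1*11) - 1*9139) = 34186 - ((1/2 - 11) - 9139) = 34186 - (-21/2 - 9139) = 34186 - 1*(-18299/2) = 34186 + 18299/2 = 86671/2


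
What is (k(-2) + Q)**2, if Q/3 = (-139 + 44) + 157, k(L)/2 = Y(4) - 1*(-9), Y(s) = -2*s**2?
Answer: 19600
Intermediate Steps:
k(L) = -46 (k(L) = 2*(-2*4**2 - 1*(-9)) = 2*(-2*16 + 9) = 2*(-32 + 9) = 2*(-23) = -46)
Q = 186 (Q = 3*((-139 + 44) + 157) = 3*(-95 + 157) = 3*62 = 186)
(k(-2) + Q)**2 = (-46 + 186)**2 = 140**2 = 19600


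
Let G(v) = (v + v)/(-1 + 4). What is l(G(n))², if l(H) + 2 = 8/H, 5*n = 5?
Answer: 100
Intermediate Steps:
n = 1 (n = (⅕)*5 = 1)
G(v) = 2*v/3 (G(v) = (2*v)/3 = (2*v)*(⅓) = 2*v/3)
l(H) = -2 + 8/H
l(G(n))² = (-2 + 8/(((⅔)*1)))² = (-2 + 8/(⅔))² = (-2 + 8*(3/2))² = (-2 + 12)² = 10² = 100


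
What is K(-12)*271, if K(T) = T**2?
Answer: 39024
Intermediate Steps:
K(-12)*271 = (-12)**2*271 = 144*271 = 39024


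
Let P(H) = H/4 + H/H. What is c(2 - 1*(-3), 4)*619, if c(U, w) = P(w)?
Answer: 1238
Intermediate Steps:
P(H) = 1 + H/4 (P(H) = H*(¼) + 1 = H/4 + 1 = 1 + H/4)
c(U, w) = 1 + w/4
c(2 - 1*(-3), 4)*619 = (1 + (¼)*4)*619 = (1 + 1)*619 = 2*619 = 1238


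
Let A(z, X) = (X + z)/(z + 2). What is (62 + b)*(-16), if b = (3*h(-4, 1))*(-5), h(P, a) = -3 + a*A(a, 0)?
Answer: -1632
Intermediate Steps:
A(z, X) = (X + z)/(2 + z)
h(P, a) = -3 + a²/(2 + a) (h(P, a) = -3 + a*((0 + a)/(2 + a)) = -3 + a*(a/(2 + a)) = -3 + a²/(2 + a))
b = 40 (b = (3*((-6 + 1² - 3*1)/(2 + 1)))*(-5) = (3*((-6 + 1 - 3)/3))*(-5) = (3*((⅓)*(-8)))*(-5) = (3*(-8/3))*(-5) = -8*(-5) = 40)
(62 + b)*(-16) = (62 + 40)*(-16) = 102*(-16) = -1632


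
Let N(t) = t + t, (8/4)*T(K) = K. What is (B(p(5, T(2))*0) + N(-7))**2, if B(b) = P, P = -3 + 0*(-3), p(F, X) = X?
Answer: 289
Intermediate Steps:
T(K) = K/2
P = -3 (P = -3 + 0 = -3)
B(b) = -3
N(t) = 2*t
(B(p(5, T(2))*0) + N(-7))**2 = (-3 + 2*(-7))**2 = (-3 - 14)**2 = (-17)**2 = 289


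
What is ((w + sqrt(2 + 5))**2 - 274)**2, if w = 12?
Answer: 19161 - 5904*sqrt(7) ≈ 3540.5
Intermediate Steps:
((w + sqrt(2 + 5))**2 - 274)**2 = ((12 + sqrt(2 + 5))**2 - 274)**2 = ((12 + sqrt(7))**2 - 274)**2 = (-274 + (12 + sqrt(7))**2)**2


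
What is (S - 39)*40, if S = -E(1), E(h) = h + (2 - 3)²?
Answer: -1640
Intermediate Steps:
E(h) = 1 + h (E(h) = h + (-1)² = h + 1 = 1 + h)
S = -2 (S = -(1 + 1) = -1*2 = -2)
(S - 39)*40 = (-2 - 39)*40 = -41*40 = -1640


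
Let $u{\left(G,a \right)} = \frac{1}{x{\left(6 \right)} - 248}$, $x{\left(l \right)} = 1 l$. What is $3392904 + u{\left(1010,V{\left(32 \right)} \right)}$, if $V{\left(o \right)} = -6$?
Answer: $\frac{821082767}{242} \approx 3.3929 \cdot 10^{6}$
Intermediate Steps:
$x{\left(l \right)} = l$
$u{\left(G,a \right)} = - \frac{1}{242}$ ($u{\left(G,a \right)} = \frac{1}{6 - 248} = \frac{1}{-242} = - \frac{1}{242}$)
$3392904 + u{\left(1010,V{\left(32 \right)} \right)} = 3392904 - \frac{1}{242} = \frac{821082767}{242}$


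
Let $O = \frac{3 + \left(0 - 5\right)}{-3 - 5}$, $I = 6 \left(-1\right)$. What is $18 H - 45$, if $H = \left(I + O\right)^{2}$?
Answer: $\frac{4401}{8} \approx 550.13$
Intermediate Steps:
$I = -6$
$O = \frac{1}{4}$ ($O = \frac{3 + \left(0 - 5\right)}{-8} = \left(3 - 5\right) \left(- \frac{1}{8}\right) = \left(-2\right) \left(- \frac{1}{8}\right) = \frac{1}{4} \approx 0.25$)
$H = \frac{529}{16}$ ($H = \left(-6 + \frac{1}{4}\right)^{2} = \left(- \frac{23}{4}\right)^{2} = \frac{529}{16} \approx 33.063$)
$18 H - 45 = 18 \cdot \frac{529}{16} - 45 = \frac{4761}{8} - 45 = \frac{4401}{8}$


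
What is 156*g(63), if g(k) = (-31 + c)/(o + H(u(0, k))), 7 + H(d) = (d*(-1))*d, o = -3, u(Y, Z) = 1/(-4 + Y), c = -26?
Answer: 142272/161 ≈ 883.68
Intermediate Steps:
H(d) = -7 - d² (H(d) = -7 + (d*(-1))*d = -7 + (-d)*d = -7 - d²)
g(k) = 912/161 (g(k) = (-31 - 26)/(-3 + (-7 - (1/(-4 + 0))²)) = -57/(-3 + (-7 - (1/(-4))²)) = -57/(-3 + (-7 - (-¼)²)) = -57/(-3 + (-7 - 1*1/16)) = -57/(-3 + (-7 - 1/16)) = -57/(-3 - 113/16) = -57/(-161/16) = -57*(-16/161) = 912/161)
156*g(63) = 156*(912/161) = 142272/161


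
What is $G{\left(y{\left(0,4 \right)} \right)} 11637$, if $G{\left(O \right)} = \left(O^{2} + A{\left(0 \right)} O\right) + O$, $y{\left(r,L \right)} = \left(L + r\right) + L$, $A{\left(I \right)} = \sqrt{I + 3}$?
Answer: $837864 + 93096 \sqrt{3} \approx 9.9911 \cdot 10^{5}$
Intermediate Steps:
$A{\left(I \right)} = \sqrt{3 + I}$
$y{\left(r,L \right)} = r + 2 L$
$G{\left(O \right)} = O + O^{2} + O \sqrt{3}$ ($G{\left(O \right)} = \left(O^{2} + \sqrt{3 + 0} O\right) + O = \left(O^{2} + \sqrt{3} O\right) + O = \left(O^{2} + O \sqrt{3}\right) + O = O + O^{2} + O \sqrt{3}$)
$G{\left(y{\left(0,4 \right)} \right)} 11637 = \left(0 + 2 \cdot 4\right) \left(1 + \left(0 + 2 \cdot 4\right) + \sqrt{3}\right) 11637 = \left(0 + 8\right) \left(1 + \left(0 + 8\right) + \sqrt{3}\right) 11637 = 8 \left(1 + 8 + \sqrt{3}\right) 11637 = 8 \left(9 + \sqrt{3}\right) 11637 = \left(72 + 8 \sqrt{3}\right) 11637 = 837864 + 93096 \sqrt{3}$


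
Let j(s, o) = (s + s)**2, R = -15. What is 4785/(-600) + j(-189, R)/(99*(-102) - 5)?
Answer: -8938217/404120 ≈ -22.118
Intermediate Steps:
j(s, o) = 4*s**2 (j(s, o) = (2*s)**2 = 4*s**2)
4785/(-600) + j(-189, R)/(99*(-102) - 5) = 4785/(-600) + (4*(-189)**2)/(99*(-102) - 5) = 4785*(-1/600) + (4*35721)/(-10098 - 5) = -319/40 + 142884/(-10103) = -319/40 + 142884*(-1/10103) = -319/40 - 142884/10103 = -8938217/404120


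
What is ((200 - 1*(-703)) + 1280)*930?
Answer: 2030190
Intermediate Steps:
((200 - 1*(-703)) + 1280)*930 = ((200 + 703) + 1280)*930 = (903 + 1280)*930 = 2183*930 = 2030190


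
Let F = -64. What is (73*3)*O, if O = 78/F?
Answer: -8541/32 ≈ -266.91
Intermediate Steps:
O = -39/32 (O = 78/(-64) = 78*(-1/64) = -39/32 ≈ -1.2188)
(73*3)*O = (73*3)*(-39/32) = 219*(-39/32) = -8541/32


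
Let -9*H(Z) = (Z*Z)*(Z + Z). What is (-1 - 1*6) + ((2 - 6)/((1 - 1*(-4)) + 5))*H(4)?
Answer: -59/45 ≈ -1.3111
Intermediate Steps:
H(Z) = -2*Z³/9 (H(Z) = -Z*Z*(Z + Z)/9 = -Z²*2*Z/9 = -2*Z³/9)
(-1 - 1*6) + ((2 - 6)/((1 - 1*(-4)) + 5))*H(4) = (-1 - 1*6) + ((2 - 6)/((1 - 1*(-4)) + 5))*(-2/9*4³) = (-1 - 6) + (-4/((1 + 4) + 5))*(-2/9*64) = -7 - 4/(5 + 5)*(-128/9) = -7 - 4/10*(-128/9) = -7 - 4*⅒*(-128/9) = -7 - ⅖*(-128/9) = -7 + 256/45 = -59/45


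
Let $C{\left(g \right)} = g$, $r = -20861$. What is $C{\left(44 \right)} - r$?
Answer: $20905$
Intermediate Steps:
$C{\left(44 \right)} - r = 44 - -20861 = 44 + 20861 = 20905$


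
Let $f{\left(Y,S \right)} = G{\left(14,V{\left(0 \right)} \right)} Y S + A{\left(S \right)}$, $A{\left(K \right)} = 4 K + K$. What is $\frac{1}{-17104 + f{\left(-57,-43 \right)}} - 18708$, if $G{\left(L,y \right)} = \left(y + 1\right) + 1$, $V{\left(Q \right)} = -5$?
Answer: $- \frac{461563777}{24672} \approx -18708.0$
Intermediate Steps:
$A{\left(K \right)} = 5 K$
$G{\left(L,y \right)} = 2 + y$ ($G{\left(L,y \right)} = \left(1 + y\right) + 1 = 2 + y$)
$f{\left(Y,S \right)} = 5 S - 3 S Y$ ($f{\left(Y,S \right)} = \left(2 - 5\right) Y S + 5 S = - 3 Y S + 5 S = - 3 S Y + 5 S = 5 S - 3 S Y$)
$\frac{1}{-17104 + f{\left(-57,-43 \right)}} - 18708 = \frac{1}{-17104 - 43 \left(5 - -171\right)} - 18708 = \frac{1}{-17104 - 43 \left(5 + 171\right)} - 18708 = \frac{1}{-17104 - 7568} - 18708 = \frac{1}{-24672} - 18708 = - \frac{1}{24672} - 18708 = - \frac{461563777}{24672}$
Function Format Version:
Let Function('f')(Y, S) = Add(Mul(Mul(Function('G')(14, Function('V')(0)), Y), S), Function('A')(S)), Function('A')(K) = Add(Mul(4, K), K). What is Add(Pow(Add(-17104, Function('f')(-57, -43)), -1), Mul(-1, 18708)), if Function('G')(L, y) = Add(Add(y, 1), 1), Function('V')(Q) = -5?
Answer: Rational(-461563777, 24672) ≈ -18708.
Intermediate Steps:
Function('A')(K) = Mul(5, K)
Function('G')(L, y) = Add(2, y) (Function('G')(L, y) = Add(Add(1, y), 1) = Add(2, y))
Function('f')(Y, S) = Add(Mul(5, S), Mul(-3, S, Y)) (Function('f')(Y, S) = Add(Mul(Mul(Add(2, -5), Y), S), Mul(5, S)) = Add(Mul(Mul(-3, Y), S), Mul(5, S)) = Add(Mul(-3, S, Y), Mul(5, S)) = Add(Mul(5, S), Mul(-3, S, Y)))
Add(Pow(Add(-17104, Function('f')(-57, -43)), -1), Mul(-1, 18708)) = Add(Pow(Add(-17104, Mul(-43, Add(5, Mul(-3, -57)))), -1), Mul(-1, 18708)) = Add(Pow(Add(-17104, Mul(-43, Add(5, 171))), -1), -18708) = Add(Pow(Add(-17104, Mul(-43, 176)), -1), -18708) = Add(Pow(Add(-17104, -7568), -1), -18708) = Add(Pow(-24672, -1), -18708) = Add(Rational(-1, 24672), -18708) = Rational(-461563777, 24672)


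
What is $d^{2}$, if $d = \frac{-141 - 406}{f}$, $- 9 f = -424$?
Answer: $\frac{24235929}{179776} \approx 134.81$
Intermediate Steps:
$f = \frac{424}{9}$ ($f = \left(- \frac{1}{9}\right) \left(-424\right) = \frac{424}{9} \approx 47.111$)
$d = - \frac{4923}{424}$ ($d = \frac{-141 - 406}{\frac{424}{9}} = \left(-547\right) \frac{9}{424} = - \frac{4923}{424} \approx -11.611$)
$d^{2} = \left(- \frac{4923}{424}\right)^{2} = \frac{24235929}{179776}$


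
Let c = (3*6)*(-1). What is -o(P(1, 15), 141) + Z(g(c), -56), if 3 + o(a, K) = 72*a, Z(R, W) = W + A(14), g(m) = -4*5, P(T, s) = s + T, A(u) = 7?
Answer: -1198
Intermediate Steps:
P(T, s) = T + s
c = -18 (c = 18*(-1) = -18)
g(m) = -20
Z(R, W) = 7 + W (Z(R, W) = W + 7 = 7 + W)
o(a, K) = -3 + 72*a
-o(P(1, 15), 141) + Z(g(c), -56) = -(-3 + 72*(1 + 15)) + (7 - 56) = -(-3 + 72*16) - 49 = -(-3 + 1152) - 49 = -1*1149 - 49 = -1149 - 49 = -1198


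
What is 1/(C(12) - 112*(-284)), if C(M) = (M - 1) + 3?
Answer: 1/31822 ≈ 3.1425e-5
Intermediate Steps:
C(M) = 2 + M (C(M) = (-1 + M) + 3 = 2 + M)
1/(C(12) - 112*(-284)) = 1/((2 + 12) - 112*(-284)) = 1/(14 + 31808) = 1/31822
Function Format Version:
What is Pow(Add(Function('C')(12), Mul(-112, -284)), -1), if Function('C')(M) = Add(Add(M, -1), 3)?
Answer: Rational(1, 31822) ≈ 3.1425e-5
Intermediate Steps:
Function('C')(M) = Add(2, M) (Function('C')(M) = Add(Add(-1, M), 3) = Add(2, M))
Pow(Add(Function('C')(12), Mul(-112, -284)), -1) = Pow(Add(Add(2, 12), Mul(-112, -284)), -1) = Pow(Add(14, 31808), -1) = Pow(31822, -1) = Rational(1, 31822)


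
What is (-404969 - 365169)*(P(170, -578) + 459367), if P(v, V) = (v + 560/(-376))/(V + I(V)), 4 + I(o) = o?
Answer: -482196511859174/1363 ≈ -3.5378e+11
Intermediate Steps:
I(o) = -4 + o
P(v, V) = (-70/47 + v)/(-4 + 2*V) (P(v, V) = (v + 560/(-376))/(V + (-4 + V)) = (v + 560*(-1/376))/(-4 + 2*V) = (v - 70/47)/(-4 + 2*V) = (-70/47 + v)/(-4 + 2*V))
(-404969 - 365169)*(P(170, -578) + 459367) = (-404969 - 365169)*((-70 + 47*170)/(94*(-2 - 578)) + 459367) = -770138*((1/94)*(-70 + 7990)/(-580) + 459367) = -770138*((1/94)*(-1/580)*7920 + 459367) = -770138*(-198/1363 + 459367) = -770138*626117023/1363 = -482196511859174/1363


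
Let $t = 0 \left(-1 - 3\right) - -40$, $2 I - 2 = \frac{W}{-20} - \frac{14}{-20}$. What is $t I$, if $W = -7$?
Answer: $61$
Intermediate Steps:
$I = \frac{61}{40}$ ($I = 1 + \frac{- \frac{7}{-20} - \frac{14}{-20}}{2} = 1 + \frac{\left(-7\right) \left(- \frac{1}{20}\right) - - \frac{7}{10}}{2} = 1 + \frac{\frac{7}{20} + \frac{7}{10}}{2} = 1 + \frac{1}{2} \cdot \frac{21}{20} = 1 + \frac{21}{40} = \frac{61}{40} \approx 1.525$)
$t = 40$ ($t = 0 \left(-4\right) + 40 = 0 + 40 = 40$)
$t I = 40 \cdot \frac{61}{40} = 61$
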